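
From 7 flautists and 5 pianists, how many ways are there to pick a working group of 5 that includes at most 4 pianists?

Split by how many pianists are chosen (0 through 4).
Sum: C(5,0)·C(7,5) + C(5,1)·C(7,4) + C(5,2)·C(7,3) + C(5,3)·C(7,2) + C(5,4)·C(7,1) = 21 + 175 + 350 + 210 + 35 = 791.

791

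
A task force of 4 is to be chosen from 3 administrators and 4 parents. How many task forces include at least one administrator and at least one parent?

Total 4-person selections from all 7: C(7,4) = 35.
Selections missing a whole group: no administrators → C(4,4) = 1; no parents → C(3,4) = 0.
Both groups omitted at once is impossible, so 35 − 1 = 34.

34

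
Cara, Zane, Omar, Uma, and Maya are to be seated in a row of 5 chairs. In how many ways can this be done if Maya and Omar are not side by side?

There are 5! = 120 arrangements in all. If Maya and Omar are adjacent, merging them into one block gives 2·(4)! = 48 arrangements.
So 120 − 48 = 72 arrangements keep them apart.

72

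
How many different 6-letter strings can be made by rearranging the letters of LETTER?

Letter multiplicities in LETTER: E×2, L×1, R×1, T×2.
The number of distinct arrangements is 6!/(2!·2!) = 720/4 = 180.

180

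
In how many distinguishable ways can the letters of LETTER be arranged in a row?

180

Letter multiplicities in LETTER: E×2, L×1, R×1, T×2.
So there are 6! / (2!·2!) = 180 distinguishable arrangements.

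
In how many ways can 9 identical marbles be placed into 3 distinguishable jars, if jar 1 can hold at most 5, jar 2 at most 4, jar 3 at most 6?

Ignoring the caps, the number of non-negative solutions to x_1+…+x_3 = 9 is C(11,2) = 55.
Subtract solutions that violate a single cap (substitute x_i' = x_i − (cap_i+1)): x_1 ≥ 6 gives C(5,2) = 10; x_2 ≥ 5 gives C(6,2) = 15; x_3 ≥ 7 gives C(4,2) = 6. Together 31.
No two caps can be exceeded simultaneously, so the pair terms are all 0.
By inclusion–exclusion the count is 55 − 31 + 0 = 24.

24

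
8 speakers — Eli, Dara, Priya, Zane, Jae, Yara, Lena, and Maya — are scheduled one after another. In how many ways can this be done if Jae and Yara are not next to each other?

30240

Of the 8! = 40320 arrangements, those with Jae and Yara adjacent number 2 × 7! = 10080 (treat the pair as a block with 2 internal orders).
So 40320 − 10080 = 30240 arrangements keep them apart.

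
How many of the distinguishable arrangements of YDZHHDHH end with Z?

Fix Z in the last position and arrange the remaining 7 letters.
Those 7 letters have D appearing twice and H appearing 4 times, giving (7)!/(4!·2!) = 105.

105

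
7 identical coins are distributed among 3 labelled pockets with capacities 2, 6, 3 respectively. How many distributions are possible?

By stars and bars, unrestricted non-negative solutions to x_1+…+x_3 = 7 number C(7+2,2) = 36.
Subtract solutions that violate a single cap (substitute x_i' = x_i − (cap_i+1)): x_1 ≥ 3 gives C(6,2) = 15; x_2 ≥ 7 gives C(2,2) = 1; x_3 ≥ 4 gives C(5,2) = 10. Together 26.
Add back pairs where two caps are both exceeded: 0 + 1 + 0 = 1.
By inclusion–exclusion the count is 36 − 26 + 1 = 11.

11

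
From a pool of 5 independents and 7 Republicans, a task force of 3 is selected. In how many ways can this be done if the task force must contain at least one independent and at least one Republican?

Total 3-person selections from all 12: C(12,3) = 220.
Selections missing a whole group: no independents → C(7,3) = 35; no Republicans → C(5,3) = 10.
Both groups omitted at once is impossible, so 220 − 45 = 175.

175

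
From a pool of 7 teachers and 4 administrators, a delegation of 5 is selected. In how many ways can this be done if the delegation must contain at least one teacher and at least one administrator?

441

Total 5-person selections from all 11: C(11,5) = 462.
Subtract selections that omit an entire group: no teachers → C(4,5) = 0; no administrators → C(7,5) = 21.
Both groups omitted at once is impossible, so 462 − 21 = 441.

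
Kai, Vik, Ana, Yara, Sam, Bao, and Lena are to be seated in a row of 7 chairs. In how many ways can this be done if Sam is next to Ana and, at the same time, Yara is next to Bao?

480

Treat {Sam,Ana} as one block (2 orders) and {Yara,Bao} as another (2 orders).
That leaves 5 units to arrange: 2 × 2 × 5! = 4 × 120 = 480.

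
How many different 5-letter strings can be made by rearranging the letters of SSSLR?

The 5 letters of SSSLR have repeats: S appearing 3 times.
The number of distinct arrangements is 5!/(3!) = 120/6 = 20.

20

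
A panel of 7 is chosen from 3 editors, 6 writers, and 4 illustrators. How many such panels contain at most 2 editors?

Split by how many editors are chosen (0 through 2).
Sum: C(3,0)·C(10,7) + C(3,1)·C(10,6) + C(3,2)·C(10,5) = 120 + 630 + 756 = 1506.

1506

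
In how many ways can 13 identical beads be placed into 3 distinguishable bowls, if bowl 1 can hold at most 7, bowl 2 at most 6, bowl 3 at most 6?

By stars and bars, unrestricted non-negative solutions to x_1+…+x_3 = 13 number C(13+2,2) = 105.
Subtract solutions that violate a single cap (substitute x_i' = x_i − (cap_i+1)): x_1 ≥ 8 gives C(7,2) = 21; x_2 ≥ 7 gives C(8,2) = 28; x_3 ≥ 7 gives C(8,2) = 28. Together 77.
No two caps can be exceeded simultaneously, so the pair terms are all 0.
By inclusion–exclusion the count is 105 − 77 + 0 = 28.

28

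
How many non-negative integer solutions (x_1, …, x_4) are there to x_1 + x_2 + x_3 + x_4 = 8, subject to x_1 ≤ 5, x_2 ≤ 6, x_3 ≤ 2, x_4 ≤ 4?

76

By stars and bars, unrestricted non-negative solutions to x_1+…+x_4 = 8 number C(8+3,3) = 165.
Subtract solutions that violate a single cap (substitute x_i' = x_i − (cap_i+1)): x_1 ≥ 6 gives C(5,3) = 10; x_2 ≥ 7 gives C(4,3) = 4; x_3 ≥ 3 gives C(8,3) = 56; x_4 ≥ 5 gives C(6,3) = 20. Together 90.
Add back pairs where two caps are both exceeded: 0 + 0 + 0 + 0 + 0 + 1 = 1.
By inclusion–exclusion the count is 165 − 90 + 1 = 76.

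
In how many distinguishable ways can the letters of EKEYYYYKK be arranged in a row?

Letter multiplicities in EKEYYYYKK: E×2, K×3, Y×4.
So there are 9! / (4!·3!·2!) = 1260 distinguishable arrangements.

1260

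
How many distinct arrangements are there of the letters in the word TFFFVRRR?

The 8 letters of TFFFVRRR have repeats: F appearing 3 times and R appearing 3 times.
Dividing 8! = 40320 by 3!·3! = 36 for the repeated letters gives 1120.

1120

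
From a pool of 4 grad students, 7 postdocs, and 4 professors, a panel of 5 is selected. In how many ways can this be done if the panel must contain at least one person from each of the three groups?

2044

With no constraint there are C(15,5) = 3003 possible selections.
Subtract selections that omit an entire group: no grad students → C(11,5) = 462; no postdocs → C(8,5) = 56; no professors → C(11,5) = 462.
Add back selections omitting two groups (i.e. drawn from a single group): C(4,5) + C(7,5) + C(4,5) = 21.
By inclusion–exclusion: 3003 − 980 + 21 = 2044.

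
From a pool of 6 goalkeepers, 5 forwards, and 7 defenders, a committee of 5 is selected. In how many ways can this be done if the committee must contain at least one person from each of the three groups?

Total 5-person selections from all 18: C(18,5) = 8568.
Subtract selections that omit an entire group: no goalkeepers → C(12,5) = 792; no forwards → C(13,5) = 1287; no defenders → C(11,5) = 462.
Add back selections omitting two groups (i.e. drawn from a single group): C(6,5) + C(5,5) + C(7,5) = 28.
By inclusion–exclusion: 8568 − 2541 + 28 = 6055.

6055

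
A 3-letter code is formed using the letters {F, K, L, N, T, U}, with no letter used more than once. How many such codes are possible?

120

With no repetition, fill the 3 letters in order: 6 choices, then 5, down to 4.
That product is 6 × 5 × 4 = 120.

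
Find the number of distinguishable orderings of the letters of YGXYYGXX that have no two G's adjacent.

Total arrangements of YGXYYGXX: 8!/(3!·3!·2!) = 560.
If the two G's are adjacent, glue them into one block, leaving 7 items to arrange: (7)!/(3!·3!) = 140 ways.
Hence 560 − 140 = 420.

420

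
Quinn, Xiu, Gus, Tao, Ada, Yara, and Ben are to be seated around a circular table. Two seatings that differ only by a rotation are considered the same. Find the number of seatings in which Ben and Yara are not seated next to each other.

All circular seatings of 7 people number (6)! = 720.
Those with Ben next to Yara: fuse the pair into one unit and seat 6 units around a circle — 2·(5)! = 240.
Subtracting, 720 − 240 = 480.

480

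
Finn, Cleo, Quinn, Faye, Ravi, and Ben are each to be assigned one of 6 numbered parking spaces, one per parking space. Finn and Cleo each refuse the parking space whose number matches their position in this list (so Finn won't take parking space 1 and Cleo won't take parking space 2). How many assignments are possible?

Let Aᵢ (for i ∈ {1, 2}) be the placements that put person i in their forbidden parking space. Any j of these fix j positions, leaving (6−j)! ways to fill the rest, and there are C(2,j) ways to pick which j.
By inclusion–exclusion, the number of valid placements is Σ_{j=0}^{2} (−1)^j C(2,j)·(6−j)!.
Computing: 720 − 240 + 24 = 504.

504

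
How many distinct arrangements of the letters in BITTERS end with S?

Fix S in the last position and arrange the remaining 6 letters.
Those 6 letters have T appearing twice, giving (6)!/(2!) = 360.

360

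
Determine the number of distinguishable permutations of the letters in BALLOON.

BALLOON has 7 letters with L appearing twice and O appearing twice.
So there are 7! / (2!·2!) = 1260 distinguishable arrangements.

1260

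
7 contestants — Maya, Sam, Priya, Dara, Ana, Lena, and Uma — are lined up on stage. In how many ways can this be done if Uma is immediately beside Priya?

1440

Place the 5 others and the Uma-Priya pair as 6 objects in a line; the pair has 2 internal arrangements.
That gives 2 × 6! = 2 × 720 = 1440.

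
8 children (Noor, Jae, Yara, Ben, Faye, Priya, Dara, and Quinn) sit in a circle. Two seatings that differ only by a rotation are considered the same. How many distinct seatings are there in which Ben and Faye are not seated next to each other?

Without the restriction there are (7)! = 5040 seatings.
Those with Ben next to Faye: fuse the pair into one unit and seat 7 units around a circle — 2·(6)! = 1440.
Subtracting, 5040 − 1440 = 3600.

3600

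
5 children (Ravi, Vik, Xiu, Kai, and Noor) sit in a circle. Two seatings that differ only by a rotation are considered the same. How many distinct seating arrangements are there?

24

Seat Ravi anywhere (absorbing the rotational symmetry), then permute the other 4: (4)! = 24.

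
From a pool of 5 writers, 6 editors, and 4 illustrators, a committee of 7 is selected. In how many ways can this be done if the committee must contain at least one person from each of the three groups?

Total 7-person selections from all 15: C(15,7) = 6435.
Selections missing a whole group: no writers → C(10,7) = 120; no editors → C(9,7) = 36; no illustrators → C(11,7) = 330.
Add back selections omitting two groups (i.e. drawn from a single group): C(5,7) + C(6,7) + C(4,7) = 0.
By inclusion–exclusion: 6435 − 486 + 0 = 5949.

5949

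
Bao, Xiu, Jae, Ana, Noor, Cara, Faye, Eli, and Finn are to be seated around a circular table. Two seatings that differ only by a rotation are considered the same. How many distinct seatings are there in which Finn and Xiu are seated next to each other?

10080

Treat {Finn, Xiu} as one unit (2 internal orders) and seat the resulting 8 units around the table: (7)! circular arrangements.
So 2 × (7)! = 2 × 5040 = 10080.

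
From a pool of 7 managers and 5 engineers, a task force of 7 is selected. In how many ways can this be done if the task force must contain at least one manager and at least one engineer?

Unrestricted: C(12,7) = 792 ways to pick any 7 of the 12.
Selections missing a whole group: no managers → C(5,7) = 0; no engineers → C(7,7) = 1.
Both groups omitted at once is impossible, so 792 − 1 = 791.

791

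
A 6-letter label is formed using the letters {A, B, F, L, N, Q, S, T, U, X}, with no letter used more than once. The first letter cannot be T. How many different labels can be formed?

136080

The first letter has 10−1 = 9 choices (anything except T).
The remaining 5 letters are filled from the other 9 symbols without repetition: 9 × 8 × 7 × 6 × 5 = 15120.
Total: 9 × 15120 = 136080.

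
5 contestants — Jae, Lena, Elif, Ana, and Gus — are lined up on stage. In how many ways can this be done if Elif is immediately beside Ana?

48

Place the 3 others and the Elif-Ana pair as 4 objects in a line; the pair has 2 internal arrangements.
So the count is 2·(4)! = 48.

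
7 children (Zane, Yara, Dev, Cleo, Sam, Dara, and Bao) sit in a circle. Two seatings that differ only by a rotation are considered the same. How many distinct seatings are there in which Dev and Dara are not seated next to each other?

All circular seatings of 7 people number (6)! = 720.
Seatings with Dev beside Dara: treat them as a block with 2 internal orders, giving 2 × (5)! = 240.
Subtracting, 720 − 240 = 480.

480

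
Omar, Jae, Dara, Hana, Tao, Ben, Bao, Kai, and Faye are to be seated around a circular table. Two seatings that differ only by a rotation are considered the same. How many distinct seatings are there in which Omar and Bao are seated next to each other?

Glue Omar and Bao into a block (2 internal orders). Seating 8 units around a circle gives (7)! arrangements.
So 2 × (7)! = 2 × 5040 = 10080.

10080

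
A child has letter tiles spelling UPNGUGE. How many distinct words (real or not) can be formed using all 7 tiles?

1260

The 7 letters of UPNGUGE have repeats: G appearing twice and U appearing twice.
Dividing 7! = 5040 by 2!·2! = 4 for the repeated letters gives 1260.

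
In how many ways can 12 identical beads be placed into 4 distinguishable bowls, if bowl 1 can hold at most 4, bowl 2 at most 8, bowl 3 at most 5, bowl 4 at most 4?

By stars and bars, unrestricted non-negative solutions to x_1+…+x_4 = 12 number C(12+3,3) = 455.
Subtract solutions that violate a single cap (substitute x_i' = x_i − (cap_i+1)): x_1 ≥ 5 gives C(10,3) = 120; x_2 ≥ 9 gives C(6,3) = 20; x_3 ≥ 6 gives C(9,3) = 84; x_4 ≥ 5 gives C(10,3) = 120. Together 344.
Add back pairs where two caps are both exceeded: 0 + 4 + 10 + 0 + 0 + 4 = 18.
By inclusion–exclusion the count is 455 − 344 + 18 = 129.

129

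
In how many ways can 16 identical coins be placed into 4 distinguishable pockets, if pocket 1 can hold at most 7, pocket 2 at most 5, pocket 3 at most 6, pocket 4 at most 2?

Ignoring the caps, the number of non-negative solutions to x_1+…+x_4 = 16 is C(19,3) = 969.
Subtract solutions that violate a single cap (substitute x_i' = x_i − (cap_i+1)): x_1 ≥ 8 gives C(11,3) = 165; x_2 ≥ 6 gives C(13,3) = 286; x_3 ≥ 7 gives C(12,3) = 220; x_4 ≥ 3 gives C(16,3) = 560. Together 1231.
Add back pairs where two caps are both exceeded: 10 + 4 + 56 + 20 + 120 + 84 = 294.
Subtract triples: 0 + 0 + 0 + 1 = 1.
By inclusion–exclusion the count is 969 − 1231 + 294 − 1 = 31.

31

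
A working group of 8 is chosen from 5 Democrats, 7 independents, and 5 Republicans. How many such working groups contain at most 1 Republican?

4455

Split by how many Republicans are chosen (0 through 1).
Sum: C(5,0)·C(12,8) + C(5,1)·C(12,7) = 495 + 3960 = 4455.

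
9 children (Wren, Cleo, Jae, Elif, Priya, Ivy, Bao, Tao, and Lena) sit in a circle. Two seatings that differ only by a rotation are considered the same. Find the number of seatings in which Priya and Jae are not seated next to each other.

All circular seatings of 9 people number (8)! = 40320.
Seatings with Priya beside Jae: treat them as a block with 2 internal orders, giving 2 × (7)! = 10080.
Subtracting, 40320 − 10080 = 30240.

30240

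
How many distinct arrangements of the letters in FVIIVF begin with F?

With the first slot taken by F, it remains to arrange the other 5 letters (VIIVF).
Those 5 letters have I appearing twice and V appearing twice, giving (5)!/(2!·2!) = 30.

30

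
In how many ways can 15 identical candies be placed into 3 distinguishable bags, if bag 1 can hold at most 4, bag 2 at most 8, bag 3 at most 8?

20

By stars and bars, unrestricted non-negative solutions to x_1+…+x_3 = 15 number C(15+2,2) = 136.
Subtract solutions that violate a single cap (substitute x_i' = x_i − (cap_i+1)): x_1 ≥ 5 gives C(12,2) = 66; x_2 ≥ 9 gives C(8,2) = 28; x_3 ≥ 9 gives C(8,2) = 28. Together 122.
Add back pairs where two caps are both exceeded: 3 + 3 + 0 = 6.
By inclusion–exclusion the count is 136 − 122 + 6 = 20.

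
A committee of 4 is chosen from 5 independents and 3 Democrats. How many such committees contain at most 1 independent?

Split by how many independents are chosen (0 through 1).
Sum: C(5,0)·C(3,4) + C(5,1)·C(3,3) = 0 + 5 = 5.

5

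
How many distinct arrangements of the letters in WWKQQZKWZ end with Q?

1680

With the last slot taken by Q, it remains to arrange the other 8 letters (WWKQZKWZ).
Those 8 letters have K appearing twice, W appearing 3 times, and Z appearing twice, giving (8)!/(3!·2!·2!) = 1680.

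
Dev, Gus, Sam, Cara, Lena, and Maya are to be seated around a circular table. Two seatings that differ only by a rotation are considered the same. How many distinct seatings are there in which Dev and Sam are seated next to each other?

Treat {Dev, Sam} as one unit (2 internal orders) and seat the resulting 5 units around the table: (4)! circular arrangements.
So 2 × (4)! = 2 × 24 = 48.

48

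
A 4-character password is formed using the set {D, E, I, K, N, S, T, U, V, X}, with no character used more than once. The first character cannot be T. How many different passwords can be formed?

4536

The first character has 10−1 = 9 choices (anything except T).
The remaining 3 characters are filled from the other 9 symbols without repetition: 9 × 8 × 7 = 504.
Total: 9 × 504 = 4536.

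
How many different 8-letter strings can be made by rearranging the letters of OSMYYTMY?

Letter multiplicities in OSMYYTMY: M×2, O×1, S×1, T×1, Y×3.
The number of distinct arrangements is 8!/(3!·2!) = 40320/12 = 3360.

3360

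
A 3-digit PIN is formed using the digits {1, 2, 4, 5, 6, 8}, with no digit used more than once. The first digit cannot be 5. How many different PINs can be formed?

100

The first digit has 6−1 = 5 choices (anything except 5).
The remaining 2 digits are filled from the other 5 symbols without repetition: 5 × 4 = 20.
Total: 5 × 20 = 100.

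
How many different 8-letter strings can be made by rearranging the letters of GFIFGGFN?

1120

The 8 letters of GFIFGGFN have repeats: F appearing 3 times and G appearing 3 times.
So there are 8! / (3!·3!) = 1120 distinguishable arrangements.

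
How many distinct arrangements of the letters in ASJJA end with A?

12

Fix A in the last position and arrange the remaining 4 letters.
Those 4 letters have J appearing twice, giving (4)!/(2!) = 12.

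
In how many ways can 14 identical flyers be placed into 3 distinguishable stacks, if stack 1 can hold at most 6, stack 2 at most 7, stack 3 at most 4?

10

Without the upper bounds there are C(16,2) = 120 ways to split 14 among 3 stacks.
Subtract solutions that violate a single cap (substitute x_i' = x_i − (cap_i+1)): x_1 ≥ 7 gives C(9,2) = 36; x_2 ≥ 8 gives C(8,2) = 28; x_3 ≥ 5 gives C(11,2) = 55. Together 119.
Add back pairs where two caps are both exceeded: 0 + 6 + 3 = 9.
By inclusion–exclusion the count is 120 − 119 + 9 = 10.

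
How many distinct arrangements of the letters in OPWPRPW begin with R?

60

With the first slot taken by R, it remains to arrange the other 6 letters (OPWPPW).
Those 6 letters have P appearing 3 times and W appearing twice, giving (6)!/(3!·2!) = 60.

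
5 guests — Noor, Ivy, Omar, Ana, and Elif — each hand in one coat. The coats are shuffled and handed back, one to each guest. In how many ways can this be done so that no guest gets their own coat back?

44

Let Aᵢ be the assignments in which guest i gets their own coat. We want the size of the complement of A₁∪…∪A_5.
By inclusion–exclusion this is Σ_{j=0}^{5} (−1)^j C(5,j)·(5−j)!.
Computing: 120 − 120 + 60 − 20 + 5 − 1 = 44.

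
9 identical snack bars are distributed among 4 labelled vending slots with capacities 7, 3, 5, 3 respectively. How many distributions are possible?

By stars and bars, unrestricted non-negative solutions to x_1+…+x_4 = 9 number C(9+3,3) = 220.
Subtract solutions that violate a single cap (substitute x_i' = x_i − (cap_i+1)): x_1 ≥ 8 gives C(4,3) = 4; x_2 ≥ 4 gives C(8,3) = 56; x_3 ≥ 6 gives C(6,3) = 20; x_4 ≥ 4 gives C(8,3) = 56. Together 136.
Add back pairs where two caps are both exceeded: 0 + 0 + 0 + 0 + 4 + 0 = 4.
By inclusion–exclusion the count is 220 − 136 + 4 = 88.

88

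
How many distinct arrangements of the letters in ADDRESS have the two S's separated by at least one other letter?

Total arrangements of ADDRESS: 7!/(2!·2!) = 1260.
If the two S's are adjacent, glue them into one block, leaving 6 items to arrange: (6)!/(2!) = 360 ways.
Hence 1260 − 360 = 900.

900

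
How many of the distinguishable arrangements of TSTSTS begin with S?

With the first slot taken by S, it remains to arrange the other 5 letters (TTSTS).
Those 5 letters have S appearing twice and T appearing 3 times, giving (5)!/(3!·2!) = 10.

10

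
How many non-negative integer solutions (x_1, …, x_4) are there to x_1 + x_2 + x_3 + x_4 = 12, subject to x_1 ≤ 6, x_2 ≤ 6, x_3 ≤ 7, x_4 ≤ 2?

112

By stars and bars, unrestricted non-negative solutions to x_1+…+x_4 = 12 number C(12+3,3) = 455.
Subtract solutions that violate a single cap (substitute x_i' = x_i − (cap_i+1)): x_1 ≥ 7 gives C(8,3) = 56; x_2 ≥ 7 gives C(8,3) = 56; x_3 ≥ 8 gives C(7,3) = 35; x_4 ≥ 3 gives C(12,3) = 220. Together 367.
Add back pairs where two caps are both exceeded: 0 + 0 + 10 + 0 + 10 + 4 = 24.
By inclusion–exclusion the count is 455 − 367 + 24 = 112.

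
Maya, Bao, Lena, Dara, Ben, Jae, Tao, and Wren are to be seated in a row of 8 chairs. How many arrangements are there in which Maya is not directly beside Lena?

30240

There are 8! = 40320 arrangements in all. If Maya and Lena are adjacent, merging them into one block gives 2·(7)! = 10080 arrangements.
So 40320 − 10080 = 30240 arrangements keep them apart.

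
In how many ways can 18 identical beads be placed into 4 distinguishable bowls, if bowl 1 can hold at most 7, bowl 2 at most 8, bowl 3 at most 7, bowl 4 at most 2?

Ignoring the caps, the number of non-negative solutions to x_1+…+x_4 = 18 is C(21,3) = 1330.
Subtract solutions that violate a single cap (substitute x_i' = x_i − (cap_i+1)): x_1 ≥ 8 gives C(13,3) = 286; x_2 ≥ 9 gives C(12,3) = 220; x_3 ≥ 8 gives C(13,3) = 286; x_4 ≥ 3 gives C(18,3) = 816. Together 1608.
Add back pairs where two caps are both exceeded: 4 + 10 + 120 + 4 + 84 + 120 = 342.
By inclusion–exclusion the count is 1330 − 1608 + 342 = 64.

64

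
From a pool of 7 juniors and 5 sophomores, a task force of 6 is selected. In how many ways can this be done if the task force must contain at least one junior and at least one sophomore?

With no constraint there are C(12,6) = 924 possible selections.
Selections missing a whole group: no juniors → C(5,6) = 0; no sophomores → C(7,6) = 7.
Both groups omitted at once is impossible, so 924 − 7 = 917.

917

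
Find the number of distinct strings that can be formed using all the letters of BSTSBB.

60

Letter multiplicities in BSTSBB: B×3, S×2, T×1.
Dividing 6! = 720 by 3!·2! = 12 for the repeated letters gives 60.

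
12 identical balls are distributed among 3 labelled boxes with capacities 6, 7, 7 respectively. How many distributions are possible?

40

By stars and bars, unrestricted non-negative solutions to x_1+…+x_3 = 12 number C(12+2,2) = 91.
Subtract solutions that violate a single cap (substitute x_i' = x_i − (cap_i+1)): x_1 ≥ 7 gives C(7,2) = 21; x_2 ≥ 8 gives C(6,2) = 15; x_3 ≥ 8 gives C(6,2) = 15. Together 51.
No two caps can be exceeded simultaneously, so the pair terms are all 0.
By inclusion–exclusion the count is 91 − 51 + 0 = 40.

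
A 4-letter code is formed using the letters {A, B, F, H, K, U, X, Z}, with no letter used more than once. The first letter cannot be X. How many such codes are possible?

1470

The first letter has 8−1 = 7 choices (anything except X).
The remaining 3 letters are filled from the other 7 symbols without repetition: 7 × 6 × 5 = 210.
Total: 7 × 210 = 1470.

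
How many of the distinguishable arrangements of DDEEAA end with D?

30

Fix D in the last position and arrange the remaining 5 letters.
Those 5 letters have A appearing twice and E appearing twice, giving (5)!/(2!·2!) = 30.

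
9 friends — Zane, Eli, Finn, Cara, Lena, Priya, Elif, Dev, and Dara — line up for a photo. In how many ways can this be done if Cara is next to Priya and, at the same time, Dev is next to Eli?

20160

Treat {Cara,Priya} as one block (2 orders) and {Dev,Eli} as another (2 orders).
That leaves 7 units to arrange: 2 × 2 × 7! = 4 × 5040 = 20160.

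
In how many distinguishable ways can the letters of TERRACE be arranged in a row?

1260

TERRACE has 7 letters with E appearing twice and R appearing twice.
So there are 7! / (2!·2!) = 1260 distinguishable arrangements.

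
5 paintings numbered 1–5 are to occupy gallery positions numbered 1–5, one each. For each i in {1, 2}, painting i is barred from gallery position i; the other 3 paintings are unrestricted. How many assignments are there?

78

Let Aᵢ (for i ∈ {1, 2}) be the placements that put painting i in its forbidden gallery position. Any j of these fix j positions, leaving (5−j)! ways to fill the rest, and there are C(2,j) ways to pick which j.
By inclusion–exclusion, the number of valid placements is Σ_{j=0}^{2} (−1)^j C(2,j)·(5−j)!.
Computing: 120 − 48 + 6 = 78.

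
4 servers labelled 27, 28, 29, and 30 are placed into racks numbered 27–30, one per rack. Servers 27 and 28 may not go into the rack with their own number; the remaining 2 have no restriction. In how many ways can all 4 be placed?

Let Aᵢ (for i ∈ {27, 28}) be the placements that put server i in its forbidden rack. Any j of these fix j positions, leaving (4−j)! ways to fill the rest, and there are C(2,j) ways to pick which j.
By inclusion–exclusion, the number of valid placements is Σ_{j=0}^{2} (−1)^j C(2,j)·(4−j)!.
Computing: 24 − 12 + 2 = 14.

14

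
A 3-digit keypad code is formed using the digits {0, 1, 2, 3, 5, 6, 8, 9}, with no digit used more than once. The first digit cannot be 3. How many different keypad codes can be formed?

The first digit has 8−1 = 7 choices (anything except 3).
The remaining 2 digits are filled from the other 7 symbols without repetition: 7 × 6 = 42.
Total: 7 × 42 = 294.

294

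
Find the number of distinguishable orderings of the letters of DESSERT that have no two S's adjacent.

Total arrangements of DESSERT: 7!/(2!·2!) = 1260.
Arrangements with the S's together: treat SS as one letter, giving (6)!/(2!) = 360.
Hence 1260 − 360 = 900.

900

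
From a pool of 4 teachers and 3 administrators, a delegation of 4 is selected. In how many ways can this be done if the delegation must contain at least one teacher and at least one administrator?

With no constraint there are C(7,4) = 35 possible selections.
Subtract selections that omit an entire group: no teachers → C(3,4) = 0; no administrators → C(4,4) = 1.
Both groups omitted at once is impossible, so 35 − 1 = 34.

34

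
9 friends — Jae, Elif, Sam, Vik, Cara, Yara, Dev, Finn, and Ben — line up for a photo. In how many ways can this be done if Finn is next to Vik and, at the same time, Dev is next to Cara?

20160

Treat {Finn,Vik} as one block (2 orders) and {Dev,Cara} as another (2 orders).
That leaves 7 units to arrange: 2 × 2 × 7! = 4 × 5040 = 20160.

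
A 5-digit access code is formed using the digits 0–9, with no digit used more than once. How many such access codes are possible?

Choose and order 5 of the 10 symbols: the first digit has 10 options, the next 9, and so on down to 6.
10 × 9 × 8 × 7 × 6 = 30240.

30240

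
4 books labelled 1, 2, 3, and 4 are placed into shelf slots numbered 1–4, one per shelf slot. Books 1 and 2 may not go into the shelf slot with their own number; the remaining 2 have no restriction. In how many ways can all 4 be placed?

Let Aᵢ (for i ∈ {1, 2}) be the placements that put book i in its forbidden shelf slot. Any j of these fix j positions, leaving (4−j)! ways to fill the rest, and there are C(2,j) ways to pick which j.
By inclusion–exclusion, the number of valid placements is Σ_{j=0}^{2} (−1)^j C(2,j)·(4−j)!.
Computing: 24 − 12 + 2 = 14.

14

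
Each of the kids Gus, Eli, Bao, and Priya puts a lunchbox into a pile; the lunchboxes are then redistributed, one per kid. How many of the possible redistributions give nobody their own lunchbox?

9

Let Aᵢ be the assignments in which kid i gets their own lunchbox. We want the size of the complement of A₁∪…∪A_4.
By inclusion–exclusion this is Σ_{j=0}^{4} (−1)^j C(4,j)·(4−j)!.
Computing: 24 − 24 + 12 − 4 + 1 = 9.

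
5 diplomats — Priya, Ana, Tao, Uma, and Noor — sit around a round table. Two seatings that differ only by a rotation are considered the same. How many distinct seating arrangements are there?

Around a circle, 5 distinct people have 5!/5 = (4)! = 24 rotationally distinct seatings.

24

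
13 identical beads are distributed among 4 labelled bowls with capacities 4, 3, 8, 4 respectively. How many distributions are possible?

66

Ignoring the caps, the number of non-negative solutions to x_1+…+x_4 = 13 is C(16,3) = 560.
Subtract solutions that violate a single cap (substitute x_i' = x_i − (cap_i+1)): x_1 ≥ 5 gives C(11,3) = 165; x_2 ≥ 4 gives C(12,3) = 220; x_3 ≥ 9 gives C(7,3) = 35; x_4 ≥ 5 gives C(11,3) = 165. Together 585.
Add back pairs where two caps are both exceeded: 35 + 0 + 20 + 1 + 35 + 0 = 91.
By inclusion–exclusion the count is 560 − 585 + 91 = 66.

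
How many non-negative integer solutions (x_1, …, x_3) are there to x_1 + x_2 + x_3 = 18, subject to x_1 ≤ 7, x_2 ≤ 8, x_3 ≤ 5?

6

By stars and bars, unrestricted non-negative solutions to x_1+…+x_3 = 18 number C(18+2,2) = 190.
Subtract solutions that violate a single cap (substitute x_i' = x_i − (cap_i+1)): x_1 ≥ 8 gives C(12,2) = 66; x_2 ≥ 9 gives C(11,2) = 55; x_3 ≥ 6 gives C(14,2) = 91. Together 212.
Add back pairs where two caps are both exceeded: 3 + 15 + 10 = 28.
By inclusion–exclusion the count is 190 − 212 + 28 = 6.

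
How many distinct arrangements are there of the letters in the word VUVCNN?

The 6 letters of VUVCNN have repeats: N appearing twice and V appearing twice.
The number of distinct arrangements is 6!/(2!·2!) = 720/4 = 180.

180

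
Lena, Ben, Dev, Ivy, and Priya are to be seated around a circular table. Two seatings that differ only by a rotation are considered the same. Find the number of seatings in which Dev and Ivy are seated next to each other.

12

Treat {Dev, Ivy} as one unit (2 internal orders) and seat the resulting 4 units around the table: (3)! circular arrangements.
So 2 × (3)! = 2 × 6 = 12.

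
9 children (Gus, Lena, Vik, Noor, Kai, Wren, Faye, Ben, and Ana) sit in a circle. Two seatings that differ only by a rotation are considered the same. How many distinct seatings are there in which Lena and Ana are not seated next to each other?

30240

All circular seatings of 9 people number (8)! = 40320.
Seatings with Lena beside Ana: treat them as a block with 2 internal orders, giving 2 × (7)! = 10080.
Subtracting, 40320 − 10080 = 30240.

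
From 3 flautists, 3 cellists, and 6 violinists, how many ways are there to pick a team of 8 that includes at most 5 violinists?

Split by how many violinists are chosen (0 through 5).
Sum: C(6,0)·C(6,8) + C(6,1)·C(6,7) + C(6,2)·C(6,6) + C(6,3)·C(6,5) + C(6,4)·C(6,4) + C(6,5)·C(6,3) = 0 + 0 + 15 + 120 + 225 + 120 = 480.

480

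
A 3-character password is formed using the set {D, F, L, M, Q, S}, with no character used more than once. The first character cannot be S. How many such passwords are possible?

100

The first character has 6−1 = 5 choices (anything except S).
The remaining 2 characters are filled from the other 5 symbols without repetition: 5 × 4 = 20.
Total: 5 × 20 = 100.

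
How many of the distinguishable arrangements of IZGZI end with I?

With the last slot taken by I, it remains to arrange the other 4 letters (ZGZI).
Those 4 letters have Z appearing twice, giving (4)!/(2!) = 12.

12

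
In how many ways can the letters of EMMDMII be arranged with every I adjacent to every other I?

Treat the 2 copies of I as a single block. The multiset to arrange is then {II, D, E, M, M, M}, 6 items in all.
That gives (6)!/(3!) = 120 arrangements.

120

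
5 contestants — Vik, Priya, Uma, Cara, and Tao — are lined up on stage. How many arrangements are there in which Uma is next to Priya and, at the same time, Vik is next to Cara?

24

Treat {Uma,Priya} as one block (2 orders) and {Vik,Cara} as another (2 orders).
That leaves 3 units to arrange: 2 × 2 × 3! = 4 × 6 = 24.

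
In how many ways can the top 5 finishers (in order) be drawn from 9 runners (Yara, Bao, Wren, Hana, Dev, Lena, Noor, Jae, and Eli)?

This is an ordered selection of 5 from 9: P(9,5).
That gives 9 × 8 × 7 × 6 × 5 = 15120.

15120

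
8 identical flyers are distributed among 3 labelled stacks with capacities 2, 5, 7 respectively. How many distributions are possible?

By stars and bars, unrestricted non-negative solutions to x_1+…+x_3 = 8 number C(8+2,2) = 45.
Subtract solutions that violate a single cap (substitute x_i' = x_i − (cap_i+1)): x_1 ≥ 3 gives C(7,2) = 21; x_2 ≥ 6 gives C(4,2) = 6; x_3 ≥ 8 gives C(2,2) = 1. Together 28.
No two caps can be exceeded simultaneously, so the pair terms are all 0.
By inclusion–exclusion the count is 45 − 28 + 0 = 17.

17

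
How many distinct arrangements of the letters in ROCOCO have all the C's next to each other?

Treat the 2 copies of C as a single block. The multiset to arrange is then {CC, O, O, O, R}, 5 items in all.
That gives (5)!/(3!) = 20 arrangements.

20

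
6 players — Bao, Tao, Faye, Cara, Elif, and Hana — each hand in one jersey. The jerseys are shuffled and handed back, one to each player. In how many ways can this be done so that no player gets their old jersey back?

Count assignments avoiding every fixed point. For any j of the 6 players fixed to their old jersey, the other 6−j can be arranged in (6−j)! ways.
By inclusion–exclusion this is Σ_{j=0}^{6} (−1)^j C(6,j)·(6−j)!.
Computing: 720 − 720 + 360 − 120 + 30 − 6 + 1 = 265.

265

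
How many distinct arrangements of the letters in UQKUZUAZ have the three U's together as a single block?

Treat the 3 copies of U as a single block. The multiset to arrange is then {UUU, A, K, Q, Z, Z}, 6 items in all.
That gives (6)!/(2!) = 360 arrangements.

360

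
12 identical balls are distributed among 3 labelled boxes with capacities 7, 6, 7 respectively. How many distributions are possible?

Ignoring the caps, the number of non-negative solutions to x_1+…+x_3 = 12 is C(14,2) = 91.
Subtract solutions that violate a single cap (substitute x_i' = x_i − (cap_i+1)): x_1 ≥ 8 gives C(6,2) = 15; x_2 ≥ 7 gives C(7,2) = 21; x_3 ≥ 8 gives C(6,2) = 15. Together 51.
No two caps can be exceeded simultaneously, so the pair terms are all 0.
By inclusion–exclusion the count is 91 − 51 + 0 = 40.

40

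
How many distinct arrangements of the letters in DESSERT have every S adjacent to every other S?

360

Treat the 2 copies of S as a single block. The multiset to arrange is then {SS, D, E, E, R, T}, 6 items in all.
That gives (6)!/(2!) = 360 arrangements.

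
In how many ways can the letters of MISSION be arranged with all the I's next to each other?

Treat the 2 copies of I as a single block. The multiset to arrange is then {II, M, N, O, S, S}, 6 items in all.
That gives (6)!/(2!) = 360 arrangements.

360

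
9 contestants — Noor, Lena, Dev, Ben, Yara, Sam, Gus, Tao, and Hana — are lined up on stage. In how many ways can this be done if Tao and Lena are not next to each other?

282240

Of the 9! = 362880 arrangements, those with Tao and Lena adjacent number 2 × 8! = 80640 (treat the pair as a block with 2 internal orders).
Complementary counting: 362880 − 80640 = 282240.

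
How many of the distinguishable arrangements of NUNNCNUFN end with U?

With the last slot taken by U, it remains to arrange the other 8 letters (NNNCNUFN).
Those 8 letters have N appearing 5 times, giving (8)!/(5!) = 336.

336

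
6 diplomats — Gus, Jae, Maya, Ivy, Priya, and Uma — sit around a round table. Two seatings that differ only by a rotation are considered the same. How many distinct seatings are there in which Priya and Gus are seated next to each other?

Treat {Priya, Gus} as one unit (2 internal orders) and seat the resulting 5 units around the table: (4)! circular arrangements.
So 2 × (4)! = 2 × 24 = 48.

48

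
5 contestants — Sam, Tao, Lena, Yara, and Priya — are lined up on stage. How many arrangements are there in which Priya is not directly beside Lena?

Of the 5! = 120 arrangements, those with Priya and Lena adjacent number 2 × 4! = 48 (treat the pair as a block with 2 internal orders).
So 120 − 48 = 72 arrangements keep them apart.

72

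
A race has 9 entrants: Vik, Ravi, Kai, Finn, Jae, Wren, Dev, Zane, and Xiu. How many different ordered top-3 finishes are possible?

504

There are 9 choices for 1st place, 8 for 2nd, and 7 for 3rd.
That gives 9 × 8 × 7 = 504.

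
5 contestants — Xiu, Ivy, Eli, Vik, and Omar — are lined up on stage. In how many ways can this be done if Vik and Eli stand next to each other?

48

Place the 3 others and the Vik-Eli pair as 4 objects in a line; the pair has 2 internal arrangements.
That gives 2 × 4! = 2 × 24 = 48.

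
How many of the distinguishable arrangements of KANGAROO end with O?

Fix O in the last position and arrange the remaining 7 letters.
Those 7 letters have A appearing twice, giving (7)!/(2!) = 2520.

2520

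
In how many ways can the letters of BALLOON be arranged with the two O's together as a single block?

360

Treat the 2 copies of O as a single block. The multiset to arrange is then {OO, A, B, L, L, N}, 6 items in all.
That gives (6)!/(2!) = 360 arrangements.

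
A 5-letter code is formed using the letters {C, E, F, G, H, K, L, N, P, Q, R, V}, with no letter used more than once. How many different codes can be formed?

This is a permutation of 5 out of 12: P(12,5) = 12!/7!.
That product is 12 × 11 × 10 × 9 × 8 = 95040.

95040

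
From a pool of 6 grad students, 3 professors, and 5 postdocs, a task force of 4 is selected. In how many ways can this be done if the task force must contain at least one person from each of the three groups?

495

With no constraint there are C(14,4) = 1001 possible selections.
Selections missing a whole group: no grad students → C(8,4) = 70; no professors → C(11,4) = 330; no postdocs → C(9,4) = 126.
Add back selections omitting two groups (i.e. drawn from a single group): C(6,4) + C(3,4) + C(5,4) = 20.
By inclusion–exclusion: 1001 − 526 + 20 = 495.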